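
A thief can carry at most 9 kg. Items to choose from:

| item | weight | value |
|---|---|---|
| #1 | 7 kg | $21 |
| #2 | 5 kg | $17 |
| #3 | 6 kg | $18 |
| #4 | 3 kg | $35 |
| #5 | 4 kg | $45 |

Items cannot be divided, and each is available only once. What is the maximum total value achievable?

$80

This is a 0/1 knapsack; check combinations near the capacity.
- #4+#5: weight 3+4=7, value 35+45=80
- #2+#5: weight 5+4=9, value 17+45=62
- #3+#4: weight 6+3=9, value 18+35=53
Best: $80.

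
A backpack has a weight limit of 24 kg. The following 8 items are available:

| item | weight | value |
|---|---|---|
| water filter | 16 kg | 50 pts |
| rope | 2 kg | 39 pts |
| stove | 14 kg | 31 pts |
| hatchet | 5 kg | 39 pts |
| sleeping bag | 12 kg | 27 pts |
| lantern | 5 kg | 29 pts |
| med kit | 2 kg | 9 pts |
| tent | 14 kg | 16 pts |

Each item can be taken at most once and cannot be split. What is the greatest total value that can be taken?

134 pts

This is a 0/1 knapsack; check combinations near the capacity.
- rope+hatchet+sleeping bag+lantern: weight 2+5+12+5=24, value 39+39+27+29=134
- water filter+rope+hatchet: weight 16+2+5=23, value 50+39+39=128
- water filter+rope+lantern: weight 16+2+5=23, value 50+39+29=118
- rope+stove+hatchet+med kit: weight 2+14+5+2=23, value 39+31+39+9=118
- rope+hatchet+lantern+med kit: weight 2+5+5+2=14, value 39+39+29+9=116
Best: 134 pts.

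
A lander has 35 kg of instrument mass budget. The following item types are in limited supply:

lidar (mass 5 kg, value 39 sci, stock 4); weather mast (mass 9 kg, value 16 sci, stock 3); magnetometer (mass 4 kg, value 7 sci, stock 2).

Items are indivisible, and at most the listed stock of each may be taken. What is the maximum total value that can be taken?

Top feasible selections:
- 4×lidar + 1×weather mast + 1×magnetometer: mass 33, value 179
- 4×lidar + 1×weather mast: mass 29, value 172
- 4×lidar + 2×magnetometer: mass 28, value 170
Best: 179 sci.

179 sci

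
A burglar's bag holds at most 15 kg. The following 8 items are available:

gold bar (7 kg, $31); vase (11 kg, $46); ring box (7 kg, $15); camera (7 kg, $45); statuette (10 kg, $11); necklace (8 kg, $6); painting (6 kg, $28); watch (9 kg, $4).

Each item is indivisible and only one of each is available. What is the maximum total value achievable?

$76

Check high-value combinations within 15 kg:
- gold bar+camera: weight 7+7=14, value 31+45=76
- camera+painting: weight 7+6=13, value 45+28=73
- ring box+camera: weight 7+7=14, value 15+45=60
- gold bar+painting: weight 7+6=13, value 31+28=59
- camera+necklace: weight 7+8=15, value 45+6=51
Best: $76.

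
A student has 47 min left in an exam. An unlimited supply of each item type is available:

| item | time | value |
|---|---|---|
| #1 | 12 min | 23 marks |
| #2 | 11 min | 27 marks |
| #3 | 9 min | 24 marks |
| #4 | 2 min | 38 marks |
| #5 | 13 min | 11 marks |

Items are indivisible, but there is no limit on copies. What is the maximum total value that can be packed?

Best value-per-unit is #4 at 38/2, and filling with it alone uses time 23×2=46. No mix of the others beats 23×38 = 874.

874 marks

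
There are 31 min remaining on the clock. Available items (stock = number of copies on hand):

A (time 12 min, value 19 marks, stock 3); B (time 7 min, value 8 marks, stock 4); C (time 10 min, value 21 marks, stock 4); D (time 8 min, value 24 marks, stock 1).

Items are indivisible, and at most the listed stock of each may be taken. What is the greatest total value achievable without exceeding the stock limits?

Top feasible selections:
- 2×C + 1×D: time 28, value 66
- 1×A + 1×C + 1×D: time 30, value 64
- 3×C: time 30, value 63
Best: 66 marks.

66 marks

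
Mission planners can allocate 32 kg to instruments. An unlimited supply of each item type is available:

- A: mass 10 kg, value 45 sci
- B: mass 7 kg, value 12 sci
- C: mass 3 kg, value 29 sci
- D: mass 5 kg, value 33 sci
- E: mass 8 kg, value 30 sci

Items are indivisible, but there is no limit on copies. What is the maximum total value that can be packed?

Best value-per-unit is C at 29/3; filling with it alone gives 10×29 = 290.
Optimal mix: 9×C + 1×D → mass 32, value 294.

294 sci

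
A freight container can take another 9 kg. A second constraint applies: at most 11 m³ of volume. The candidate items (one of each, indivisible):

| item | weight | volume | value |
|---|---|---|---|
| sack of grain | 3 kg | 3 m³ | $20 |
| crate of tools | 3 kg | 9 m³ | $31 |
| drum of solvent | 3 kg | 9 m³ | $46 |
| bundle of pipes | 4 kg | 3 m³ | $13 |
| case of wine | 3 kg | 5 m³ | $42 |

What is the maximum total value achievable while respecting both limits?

$62

Feasible sets respecting both limits:
- sack of grain+case of wine: weight 6, volume 8, value 62
- bundle of pipes+case of wine: weight 7, volume 8, value 55
- drum of solvent: weight 3, volume 9, value 46
Best: $62.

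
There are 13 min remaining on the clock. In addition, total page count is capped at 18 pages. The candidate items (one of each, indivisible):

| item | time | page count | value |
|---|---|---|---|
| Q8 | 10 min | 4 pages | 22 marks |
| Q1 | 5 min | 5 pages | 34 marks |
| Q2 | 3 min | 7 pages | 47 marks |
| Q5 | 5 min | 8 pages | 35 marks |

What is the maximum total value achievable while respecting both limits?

Feasible sets respecting both limits:
- Q2+Q5: time 8, page count 15, value 82
- Q1+Q2: time 8, page count 12, value 81
- Q8+Q2: time 13, page count 11, value 69
- Q1+Q5: time 10, page count 13, value 69
Best: 82 marks.

82 marks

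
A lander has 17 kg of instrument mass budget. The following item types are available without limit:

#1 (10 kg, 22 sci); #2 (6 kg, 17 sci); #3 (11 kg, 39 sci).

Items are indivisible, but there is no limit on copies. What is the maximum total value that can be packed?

56 sci

Best value-per-unit is #3 at 39/11; filling with it alone gives 1×39 = 39.
Optimal mix: 1×#2 + 1×#3 → mass 17, value 56.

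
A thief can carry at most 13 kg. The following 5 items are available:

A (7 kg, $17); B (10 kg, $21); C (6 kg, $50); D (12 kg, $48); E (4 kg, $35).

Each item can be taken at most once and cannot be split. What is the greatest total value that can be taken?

Check high-value combinations within 13 kg:
- C+E: weight 6+4=10, value 50+35=85
- A+C: weight 7+6=13, value 17+50=67
- A+E: weight 7+4=11, value 17+35=52
- C: weight 6, value 50
- D: weight 12, value 48
Best: $85.

$85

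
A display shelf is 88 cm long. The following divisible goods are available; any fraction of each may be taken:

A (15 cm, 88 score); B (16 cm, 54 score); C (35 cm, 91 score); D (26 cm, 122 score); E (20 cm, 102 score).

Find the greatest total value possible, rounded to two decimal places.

394.60

Take in order of value per unit:
- A (88/15 per unit): all 15 → value 88, running total 88.00
- E (102/20 per unit): all 20 → value 102, running total 190.00
- D (122/26 per unit): all 26 → value 122, running total 312.00
- B (54/16 per unit): all 16 → value 54, running total 366.00
- C (91/35 per unit): 11 of 35 → value 11×91/35 = 28.6000, running total 394.60
Total 394.60.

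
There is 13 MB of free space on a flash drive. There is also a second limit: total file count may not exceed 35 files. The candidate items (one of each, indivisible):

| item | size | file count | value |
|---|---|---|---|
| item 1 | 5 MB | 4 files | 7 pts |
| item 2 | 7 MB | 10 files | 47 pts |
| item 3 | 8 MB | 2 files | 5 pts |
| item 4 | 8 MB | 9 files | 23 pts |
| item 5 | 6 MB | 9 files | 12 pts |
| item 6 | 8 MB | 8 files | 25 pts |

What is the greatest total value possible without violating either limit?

59 pts

Feasible sets respecting both limits:
- item 2+item 5: size 13, file count 19, value 59
- item 1+item 2: size 12, file count 14, value 54
- item 2: size 7, file count 10, value 47
Best: 59 pts.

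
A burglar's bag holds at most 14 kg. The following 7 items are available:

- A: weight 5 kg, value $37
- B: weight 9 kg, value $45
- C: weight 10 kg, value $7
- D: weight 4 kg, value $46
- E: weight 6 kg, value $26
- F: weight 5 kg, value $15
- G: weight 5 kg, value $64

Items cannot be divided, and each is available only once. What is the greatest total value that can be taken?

This is a 0/1 knapsack; check combinations near the capacity.
- A+D+G: weight 5+4+5=14, value 37+46+64=147
- D+F+G: weight 4+5+5=14, value 46+15+64=125
- D+G: weight 4+5=9, value 46+64=110
- B+G: weight 9+5=14, value 45+64=109
Best: $147.

$147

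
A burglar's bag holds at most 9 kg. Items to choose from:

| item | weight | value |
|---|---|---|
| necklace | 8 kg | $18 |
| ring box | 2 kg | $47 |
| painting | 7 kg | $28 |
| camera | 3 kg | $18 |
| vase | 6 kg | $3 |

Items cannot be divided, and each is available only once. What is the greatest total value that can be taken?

$75

Check high-value combinations within 9 kg:
- ring box+painting: weight 2+7=9, value 47+28=75
- ring box+camera: weight 2+3=5, value 47+18=65
- ring box+vase: weight 2+6=8, value 47+3=50
- ring box: weight 2, value 47
- painting: weight 7, value 28
Best: $75.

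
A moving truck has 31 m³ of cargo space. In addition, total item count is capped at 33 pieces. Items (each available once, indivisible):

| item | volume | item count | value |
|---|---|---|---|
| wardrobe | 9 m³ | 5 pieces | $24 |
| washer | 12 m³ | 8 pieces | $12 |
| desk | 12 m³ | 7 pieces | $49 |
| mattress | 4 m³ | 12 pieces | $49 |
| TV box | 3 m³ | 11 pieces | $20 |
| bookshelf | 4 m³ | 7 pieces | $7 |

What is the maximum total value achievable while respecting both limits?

Feasible sets respecting both limits:
- wardrobe+desk+mattress+bookshelf: volume 29, item count 31, value 129
- wardrobe+desk+mattress: volume 25, item count 24, value 122
- desk+mattress+TV box: volume 19, item count 30, value 118
- washer+desk+mattress: volume 28, item count 27, value 110
Best: $129.

$129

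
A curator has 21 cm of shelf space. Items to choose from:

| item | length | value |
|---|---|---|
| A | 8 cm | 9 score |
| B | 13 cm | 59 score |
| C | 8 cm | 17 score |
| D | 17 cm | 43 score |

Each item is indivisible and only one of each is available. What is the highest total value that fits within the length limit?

This is a 0/1 knapsack; check combinations near the capacity.
- B+C: length 13+8=21, value 59+17=76
- A+B: length 8+13=21, value 9+59=68
- B: length 13, value 59
Best: 76 score.

76 score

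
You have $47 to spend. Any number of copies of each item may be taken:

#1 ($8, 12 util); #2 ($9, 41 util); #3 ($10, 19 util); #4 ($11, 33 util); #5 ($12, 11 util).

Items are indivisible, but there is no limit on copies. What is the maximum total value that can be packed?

205 util

Best value-per-unit is #2 at 41/9, and filling with it alone uses cost 5×9=45. No mix of the others beats 5×41 = 205.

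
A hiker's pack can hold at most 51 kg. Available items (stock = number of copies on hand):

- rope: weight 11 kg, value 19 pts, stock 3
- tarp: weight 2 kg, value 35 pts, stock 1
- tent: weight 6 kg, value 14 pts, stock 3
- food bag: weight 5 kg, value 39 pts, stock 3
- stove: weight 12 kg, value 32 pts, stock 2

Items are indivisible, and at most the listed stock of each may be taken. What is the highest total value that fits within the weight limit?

Top feasible selections:
- 1×tarp + 1×tent + 3×food bag + 2×stove: weight 47, value 230
- 1×tarp + 3×tent + 3×food bag + 1×stove: weight 47, value 226
- 2×rope + 1×tarp + 3×food bag + 1×stove: weight 51, value 222
- 2×rope + 1×tarp + 2×tent + 3×food bag: weight 51, value 218
Best: 230 pts.

230 pts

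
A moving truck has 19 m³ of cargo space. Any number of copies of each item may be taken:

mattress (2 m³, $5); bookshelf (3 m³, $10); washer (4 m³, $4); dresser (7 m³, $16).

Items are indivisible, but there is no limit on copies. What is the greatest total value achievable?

$60

Best value-per-unit is bookshelf at 10/3; filling with it alone gives 6×10 = 60.
Optimal mix: 2×mattress + 5×bookshelf → volume 19, value 60.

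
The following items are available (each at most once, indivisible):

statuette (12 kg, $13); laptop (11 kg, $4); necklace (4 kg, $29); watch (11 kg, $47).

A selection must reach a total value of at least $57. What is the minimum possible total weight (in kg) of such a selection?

Subsets with value ≥ 57, sorted by total weight:
- necklace+watch: weight 15, value 76
- statuette+watch: weight 23, value 60
Minimum weight: 15 kg.

15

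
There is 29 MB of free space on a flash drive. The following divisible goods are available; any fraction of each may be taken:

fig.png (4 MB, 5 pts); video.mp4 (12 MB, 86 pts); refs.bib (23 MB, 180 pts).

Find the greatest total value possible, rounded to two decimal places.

Take in order of value per unit:
- refs.bib (180/23 per unit): all 23 → value 180, running total 180.00
- video.mp4 (86/12 per unit): 6 of 12 → value 6×86/12 = 43.0000, running total 223.00
Total 223.00.

223.00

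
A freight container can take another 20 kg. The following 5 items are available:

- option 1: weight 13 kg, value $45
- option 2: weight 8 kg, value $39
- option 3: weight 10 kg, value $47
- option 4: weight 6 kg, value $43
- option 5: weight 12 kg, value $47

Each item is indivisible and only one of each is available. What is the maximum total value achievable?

$90

Check high-value combinations within 20 kg:
- option 3+option 4: weight 10+6=16, value 47+43=90
- option 4+option 5: weight 6+12=18, value 43+47=90
- option 1+option 4: weight 13+6=19, value 45+43=88
Best: $90.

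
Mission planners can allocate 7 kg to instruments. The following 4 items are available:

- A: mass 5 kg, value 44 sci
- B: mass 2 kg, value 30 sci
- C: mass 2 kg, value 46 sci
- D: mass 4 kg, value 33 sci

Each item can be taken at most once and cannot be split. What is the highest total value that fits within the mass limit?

90 sci

Check high-value combinations within 7 kg:
- A+C: mass 5+2=7, value 44+46=90
- C+D: mass 2+4=6, value 46+33=79
- B+C: mass 2+2=4, value 30+46=76
Best: 90 sci.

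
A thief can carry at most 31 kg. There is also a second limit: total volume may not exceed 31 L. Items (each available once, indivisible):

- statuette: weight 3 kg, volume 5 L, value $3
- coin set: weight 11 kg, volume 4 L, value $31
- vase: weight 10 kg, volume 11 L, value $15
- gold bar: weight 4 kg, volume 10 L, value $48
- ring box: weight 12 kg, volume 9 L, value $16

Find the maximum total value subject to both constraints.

Feasible sets respecting both limits:
- statuette+coin set+gold bar+ring box: weight 30, volume 28, value 98
- statuette+coin set+vase+gold bar: weight 28, volume 30, value 97
- coin set+gold bar+ring box: weight 27, volume 23, value 95
- coin set+vase+gold bar: weight 25, volume 25, value 94
Best: $98.

$98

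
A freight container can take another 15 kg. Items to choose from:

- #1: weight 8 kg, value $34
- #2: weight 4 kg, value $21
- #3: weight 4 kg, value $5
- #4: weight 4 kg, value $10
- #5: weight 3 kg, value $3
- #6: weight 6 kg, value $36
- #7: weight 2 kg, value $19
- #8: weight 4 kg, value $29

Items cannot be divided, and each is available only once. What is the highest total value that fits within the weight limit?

$87

Check high-value combinations within 15 kg:
- #5+#6+#7+#8: weight 3+6+2+4=15, value 3+36+19+29=87
- #2+#6+#8: weight 4+6+4=14, value 21+36+29=86
- #6+#7+#8: weight 6+2+4=12, value 36+19+29=84
Best: $87.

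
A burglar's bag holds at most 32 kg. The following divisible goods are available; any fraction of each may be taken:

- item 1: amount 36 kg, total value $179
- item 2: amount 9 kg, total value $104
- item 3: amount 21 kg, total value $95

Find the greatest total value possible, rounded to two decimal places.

218.36

Take in order of value per unit:
- item 2 (104/9 per unit): all 9 → value 104, running total 104.00
- item 1 (179/36 per unit): 23 of 36 → value 23×179/36 = 114.3611, running total 218.36
Total 218.36.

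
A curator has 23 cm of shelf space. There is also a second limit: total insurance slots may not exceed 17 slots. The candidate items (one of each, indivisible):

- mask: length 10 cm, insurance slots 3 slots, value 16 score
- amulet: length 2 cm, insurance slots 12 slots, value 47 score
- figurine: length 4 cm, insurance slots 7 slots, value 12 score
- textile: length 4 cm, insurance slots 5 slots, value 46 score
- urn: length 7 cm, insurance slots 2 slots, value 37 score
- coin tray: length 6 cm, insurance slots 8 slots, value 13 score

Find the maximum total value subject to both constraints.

100 score

Feasible sets respecting both limits:
- mask+amulet+urn: length 19, insurance slots 17, value 100
- mask+textile+urn: length 21, insurance slots 10, value 99
- textile+urn+coin tray: length 17, insurance slots 15, value 96
- figurine+textile+urn: length 15, insurance slots 14, value 95
Best: 100 score.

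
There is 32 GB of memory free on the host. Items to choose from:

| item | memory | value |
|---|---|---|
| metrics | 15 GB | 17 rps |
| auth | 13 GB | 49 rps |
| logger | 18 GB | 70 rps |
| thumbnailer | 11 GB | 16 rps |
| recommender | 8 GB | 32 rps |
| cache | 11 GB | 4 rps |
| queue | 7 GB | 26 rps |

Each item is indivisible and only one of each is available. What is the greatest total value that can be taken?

Check high-value combinations within 32 GB:
- auth+logger: memory 13+18=31, value 49+70=119
- auth+recommender+queue: memory 13+8+7=28, value 49+32+26=107
- logger+recommender: memory 18+8=26, value 70+32=102
- auth+thumbnailer+recommender: memory 13+11+8=32, value 49+16+32=97
Best: 119 rps.

119 rps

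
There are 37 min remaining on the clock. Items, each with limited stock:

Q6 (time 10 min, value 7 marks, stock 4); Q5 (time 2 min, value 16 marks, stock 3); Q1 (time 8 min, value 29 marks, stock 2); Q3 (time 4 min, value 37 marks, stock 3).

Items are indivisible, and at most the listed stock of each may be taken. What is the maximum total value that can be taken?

Best selections within time 37 and stock limits:
- 3×Q5 + 2×Q1 + 3×Q3: time 34, value 217
- 2×Q5 + 2×Q1 + 3×Q3: time 32, value 201
Best: 217 marks.

217 marks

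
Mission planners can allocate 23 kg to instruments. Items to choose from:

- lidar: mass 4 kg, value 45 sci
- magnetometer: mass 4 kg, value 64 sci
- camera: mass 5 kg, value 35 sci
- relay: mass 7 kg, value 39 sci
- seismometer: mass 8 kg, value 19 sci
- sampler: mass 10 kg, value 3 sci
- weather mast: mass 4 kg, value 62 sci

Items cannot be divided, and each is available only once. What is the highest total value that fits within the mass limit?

Check high-value combinations within 23 kg:
- lidar+magnetometer+relay+weather mast: mass 4+4+7+4=19, value 45+64+39+62=210
- lidar+magnetometer+camera+weather mast: mass 4+4+5+4=17, value 45+64+35+62=206
- magnetometer+camera+relay+weather mast: mass 4+5+7+4=20, value 64+35+39+62=200
Best: 210 sci.

210 sci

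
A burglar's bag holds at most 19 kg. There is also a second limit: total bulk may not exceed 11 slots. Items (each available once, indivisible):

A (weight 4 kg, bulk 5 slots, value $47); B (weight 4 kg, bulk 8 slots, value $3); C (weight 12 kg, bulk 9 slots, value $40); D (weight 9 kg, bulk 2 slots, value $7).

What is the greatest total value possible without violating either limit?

$54

Feasible sets respecting both limits:
- A+D: weight 13, bulk 7, value 54
- A: weight 4, bulk 5, value 47
- C: weight 12, bulk 9, value 40
- B+D: weight 13, bulk 10, value 10
Best: $54.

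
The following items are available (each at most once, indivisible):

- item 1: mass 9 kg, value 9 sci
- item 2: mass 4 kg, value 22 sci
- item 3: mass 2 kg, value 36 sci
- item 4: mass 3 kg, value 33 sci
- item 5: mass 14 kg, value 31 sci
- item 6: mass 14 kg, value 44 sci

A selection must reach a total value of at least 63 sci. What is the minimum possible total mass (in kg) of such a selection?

5

Subsets with value ≥ 63, sorted by total mass:
- item 3+item 4: mass 5, value 69
- item 2+item 3+item 4: mass 9, value 91
Minimum mass: 5 kg.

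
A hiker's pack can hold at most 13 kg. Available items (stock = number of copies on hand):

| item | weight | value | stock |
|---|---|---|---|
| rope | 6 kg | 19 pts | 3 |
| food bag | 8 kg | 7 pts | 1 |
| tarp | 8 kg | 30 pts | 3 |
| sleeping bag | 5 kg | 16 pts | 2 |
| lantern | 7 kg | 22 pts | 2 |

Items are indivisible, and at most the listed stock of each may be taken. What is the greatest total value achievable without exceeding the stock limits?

46 pts

Best selections within weight 13 and stock limits:
- 1×tarp + 1×sleeping bag: weight 13, value 46
- 1×rope + 1×lantern: weight 13, value 41
- 1×sleeping bag + 1×lantern: weight 12, value 38
Best: 46 pts.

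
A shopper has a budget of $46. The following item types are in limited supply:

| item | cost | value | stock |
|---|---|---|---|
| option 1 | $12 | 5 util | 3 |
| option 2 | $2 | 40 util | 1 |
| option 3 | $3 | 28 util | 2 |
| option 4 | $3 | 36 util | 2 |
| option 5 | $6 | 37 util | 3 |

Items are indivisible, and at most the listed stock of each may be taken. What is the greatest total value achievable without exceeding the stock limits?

Top feasible selections:
- 1×option 1 + 1×option 2 + 2×option 3 + 2×option 4 + 3×option 5: cost 44, value 284
- 1×option 2 + 2×option 3 + 2×option 4 + 3×option 5: cost 32, value 279
Best: 284 util.

284 util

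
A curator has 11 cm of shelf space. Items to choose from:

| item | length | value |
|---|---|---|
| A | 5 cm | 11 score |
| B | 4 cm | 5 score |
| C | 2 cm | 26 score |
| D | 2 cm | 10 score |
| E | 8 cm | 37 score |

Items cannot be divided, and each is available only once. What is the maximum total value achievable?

Check high-value combinations within 11 cm:
- C+E: length 2+8=10, value 26+37=63
- A+C+D: length 5+2+2=9, value 11+26+10=47
- D+E: length 2+8=10, value 10+37=47
- A+B+C: length 5+4+2=11, value 11+5+26=42
- B+C+D: length 4+2+2=8, value 5+26+10=41
Best: 63 score.

63 score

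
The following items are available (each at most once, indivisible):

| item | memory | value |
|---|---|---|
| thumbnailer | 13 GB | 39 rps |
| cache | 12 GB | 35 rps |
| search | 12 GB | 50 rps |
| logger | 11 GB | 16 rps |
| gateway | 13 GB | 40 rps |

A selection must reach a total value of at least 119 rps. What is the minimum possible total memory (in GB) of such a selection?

37

Subsets with value ≥ 119, sorted by total memory:
- cache+search+gateway: memory 37, value 125
- thumbnailer+cache+search: memory 37, value 124
Minimum memory: 37 GB.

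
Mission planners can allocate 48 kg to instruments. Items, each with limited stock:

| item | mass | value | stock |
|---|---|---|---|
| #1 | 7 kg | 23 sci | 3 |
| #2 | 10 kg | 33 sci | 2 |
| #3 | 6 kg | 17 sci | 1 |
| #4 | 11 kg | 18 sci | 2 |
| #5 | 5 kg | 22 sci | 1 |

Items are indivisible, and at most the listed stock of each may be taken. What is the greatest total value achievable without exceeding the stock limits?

Top feasible selections:
- 3×#1 + 2×#2 + 1×#5: mass 46, value 157
- 3×#1 + 2×#2 + 1×#3: mass 47, value 152
- 2×#1 + 2×#2 + 1×#3 + 1×#5: mass 45, value 151
Best: 157 sci.

157 sci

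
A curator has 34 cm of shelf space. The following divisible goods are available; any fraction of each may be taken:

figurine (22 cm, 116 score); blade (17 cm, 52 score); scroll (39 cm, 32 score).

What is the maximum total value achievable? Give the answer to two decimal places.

152.71

Take in order of value per unit:
- figurine (116/22 per unit): all 22 → value 116, running total 116.00
- blade (52/17 per unit): 12 of 17 → value 12×52/17 = 36.7059, running total 152.71
Total 152.71.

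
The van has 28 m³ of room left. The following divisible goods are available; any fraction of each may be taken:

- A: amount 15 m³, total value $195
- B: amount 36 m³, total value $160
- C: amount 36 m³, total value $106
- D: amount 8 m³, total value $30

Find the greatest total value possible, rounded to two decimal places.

252.78

Take in order of value per unit:
- A (195/15 per unit): all 15 → value 195, running total 195.00
- B (160/36 per unit): 13 of 36 → value 13×160/36 = 57.7778, running total 252.78
Total 252.78.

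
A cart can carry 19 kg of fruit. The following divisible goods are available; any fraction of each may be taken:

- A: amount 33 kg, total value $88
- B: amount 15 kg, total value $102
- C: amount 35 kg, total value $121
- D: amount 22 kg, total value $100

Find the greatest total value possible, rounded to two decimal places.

120.18

Take in order of value per unit:
- B (102/15 per unit): all 15 → value 102, running total 102.00
- D (100/22 per unit): 4 of 22 → value 4×100/22 = 18.1818, running total 120.18
Total 120.18.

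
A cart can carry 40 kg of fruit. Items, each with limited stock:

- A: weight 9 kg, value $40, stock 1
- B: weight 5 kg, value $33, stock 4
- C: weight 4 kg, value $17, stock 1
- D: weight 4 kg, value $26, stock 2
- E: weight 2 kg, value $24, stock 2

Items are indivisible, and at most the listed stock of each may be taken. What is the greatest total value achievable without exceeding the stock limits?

$256

Top feasible selections:
- 1×A + 3×B + 1×C + 2×D + 2×E: weight 40, value 256
- 4×B + 1×C + 2×D + 2×E: weight 36, value 249
Best: $256.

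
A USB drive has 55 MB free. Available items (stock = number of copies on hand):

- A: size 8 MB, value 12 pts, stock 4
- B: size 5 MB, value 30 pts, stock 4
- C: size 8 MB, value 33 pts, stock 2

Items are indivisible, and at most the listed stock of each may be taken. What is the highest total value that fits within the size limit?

210 pts

Best selections within size 55 and stock limits:
- 2×A + 4×B + 2×C: size 52, value 210
- 1×A + 4×B + 2×C: size 44, value 198
- 3×A + 3×B + 2×C: size 55, value 192
Best: 210 pts.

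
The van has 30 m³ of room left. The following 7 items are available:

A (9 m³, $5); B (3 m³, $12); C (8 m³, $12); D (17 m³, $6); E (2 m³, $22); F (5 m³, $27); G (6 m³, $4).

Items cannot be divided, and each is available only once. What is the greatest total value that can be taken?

Check high-value combinations within 30 m³:
- A+B+C+E+F: volume 9+3+8+2+5=27, value 5+12+12+22+27=78
- B+C+E+F+G: volume 3+8+2+5+6=24, value 12+12+22+27+4=77
- B+C+E+F: volume 3+8+2+5=18, value 12+12+22+27=73
- A+B+E+F+G: volume 9+3+2+5+6=25, value 5+12+22+27+4=70
Best: $78.

$78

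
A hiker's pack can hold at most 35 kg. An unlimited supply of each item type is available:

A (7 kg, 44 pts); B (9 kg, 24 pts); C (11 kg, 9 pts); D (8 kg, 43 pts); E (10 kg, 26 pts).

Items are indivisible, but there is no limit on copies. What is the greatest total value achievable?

Best value-per-unit is A at 44/7, and filling with it alone uses weight 5×7=35. No mix of the others beats 5×44 = 220.

220 pts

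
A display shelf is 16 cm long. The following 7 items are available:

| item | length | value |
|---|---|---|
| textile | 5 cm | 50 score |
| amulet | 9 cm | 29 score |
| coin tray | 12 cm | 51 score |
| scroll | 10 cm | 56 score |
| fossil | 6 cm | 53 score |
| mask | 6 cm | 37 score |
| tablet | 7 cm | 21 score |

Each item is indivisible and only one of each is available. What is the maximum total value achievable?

Check high-value combinations within 16 cm:
- scroll+fossil: length 10+6=16, value 56+53=109
- textile+scroll: length 5+10=15, value 50+56=106
- textile+fossil: length 5+6=11, value 50+53=103
- scroll+mask: length 10+6=16, value 56+37=93
Best: 109 score.

109 score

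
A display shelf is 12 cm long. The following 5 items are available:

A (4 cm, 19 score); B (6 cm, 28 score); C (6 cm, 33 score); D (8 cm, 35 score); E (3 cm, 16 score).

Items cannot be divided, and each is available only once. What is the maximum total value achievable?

Check high-value combinations within 12 cm:
- B+C: length 6+6=12, value 28+33=61
- A+D: length 4+8=12, value 19+35=54
- A+C: length 4+6=10, value 19+33=52
- D+E: length 8+3=11, value 35+16=51
Best: 61 score.

61 score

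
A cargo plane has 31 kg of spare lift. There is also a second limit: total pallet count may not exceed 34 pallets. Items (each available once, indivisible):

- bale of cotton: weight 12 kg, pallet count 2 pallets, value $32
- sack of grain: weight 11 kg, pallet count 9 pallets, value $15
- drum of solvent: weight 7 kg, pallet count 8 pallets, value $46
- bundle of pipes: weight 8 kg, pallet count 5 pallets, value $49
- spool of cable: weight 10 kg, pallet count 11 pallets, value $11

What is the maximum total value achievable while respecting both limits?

Feasible sets respecting both limits:
- bale of cotton+drum of solvent+bundle of pipes: weight 27, pallet count 15, value 127
- sack of grain+drum of solvent+bundle of pipes: weight 26, pallet count 22, value 110
- drum of solvent+bundle of pipes+spool of cable: weight 25, pallet count 24, value 106
- bale of cotton+sack of grain+bundle of pipes: weight 31, pallet count 16, value 96
Best: $127.

$127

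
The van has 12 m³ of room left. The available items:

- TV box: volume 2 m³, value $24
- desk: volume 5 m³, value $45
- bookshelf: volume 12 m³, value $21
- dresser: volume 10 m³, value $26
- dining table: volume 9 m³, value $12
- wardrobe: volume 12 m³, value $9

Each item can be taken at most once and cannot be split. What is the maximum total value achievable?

$69

Check high-value combinations within 12 m³:
- TV box+desk: volume 2+5=7, value 24+45=69
- TV box+dresser: volume 2+10=12, value 24+26=50
- desk: volume 5, value 45
Best: $69.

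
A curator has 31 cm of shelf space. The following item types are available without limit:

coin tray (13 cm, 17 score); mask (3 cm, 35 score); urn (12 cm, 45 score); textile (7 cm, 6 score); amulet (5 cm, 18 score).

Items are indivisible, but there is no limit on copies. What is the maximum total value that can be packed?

Best value-per-unit is mask at 35/3, and filling with it alone uses length 10×3=30. No mix of the others beats 10×35 = 350.

350 score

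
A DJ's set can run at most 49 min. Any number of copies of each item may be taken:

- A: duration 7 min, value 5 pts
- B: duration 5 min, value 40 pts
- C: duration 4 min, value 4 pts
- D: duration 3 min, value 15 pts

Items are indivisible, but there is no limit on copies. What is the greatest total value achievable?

375 pts

Best value-per-unit is B at 40/5; filling with it alone gives 9×40 = 360.
Optimal mix: 9×B + 1×D → duration 48, value 375.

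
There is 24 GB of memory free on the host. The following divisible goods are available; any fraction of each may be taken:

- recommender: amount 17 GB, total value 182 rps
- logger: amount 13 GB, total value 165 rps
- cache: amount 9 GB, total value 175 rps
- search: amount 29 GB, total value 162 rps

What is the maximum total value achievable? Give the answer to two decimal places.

Take in order of value per unit:
- cache (175/9 per unit): all 9 → value 175, running total 175.00
- logger (165/13 per unit): all 13 → value 165, running total 340.00
- recommender (182/17 per unit): 2 of 17 → value 2×182/17 = 21.4118, running total 361.41
Total 361.41.

361.41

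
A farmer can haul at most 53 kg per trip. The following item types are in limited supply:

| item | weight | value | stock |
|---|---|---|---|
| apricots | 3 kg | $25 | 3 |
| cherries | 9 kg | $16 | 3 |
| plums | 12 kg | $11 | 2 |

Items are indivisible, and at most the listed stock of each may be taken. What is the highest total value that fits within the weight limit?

Best selections within weight 53 and stock limits:
- 3×apricots + 3×cherries + 1×plums: weight 48, value 134
- 3×apricots + 2×cherries + 2×plums: weight 51, value 129
- 3×apricots + 3×cherries: weight 36, value 123
- 3×apricots + 2×cherries + 1×plums: weight 39, value 118
Best: $134.

$134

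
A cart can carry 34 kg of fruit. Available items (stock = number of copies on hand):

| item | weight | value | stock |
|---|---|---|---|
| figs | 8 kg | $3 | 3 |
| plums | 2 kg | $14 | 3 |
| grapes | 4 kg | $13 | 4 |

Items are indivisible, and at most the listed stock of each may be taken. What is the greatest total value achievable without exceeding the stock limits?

Best selections within weight 34 and stock limits:
- 1×figs + 3×plums + 4×grapes: weight 30, value 97
- 3×plums + 4×grapes: weight 22, value 94
- 2×figs + 3×plums + 3×grapes: weight 34, value 87
Best: $97.

$97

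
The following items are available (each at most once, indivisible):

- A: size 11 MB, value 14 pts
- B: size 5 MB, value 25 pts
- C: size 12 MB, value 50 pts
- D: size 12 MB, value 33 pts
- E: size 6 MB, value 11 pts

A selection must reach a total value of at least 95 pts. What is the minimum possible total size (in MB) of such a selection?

29

Subsets with value ≥ 95, sorted by total size:
- B+C+D: size 29, value 108
- A+B+C+E: size 34, value 100
- B+C+D+E: size 35, value 119
Minimum size: 29 MB.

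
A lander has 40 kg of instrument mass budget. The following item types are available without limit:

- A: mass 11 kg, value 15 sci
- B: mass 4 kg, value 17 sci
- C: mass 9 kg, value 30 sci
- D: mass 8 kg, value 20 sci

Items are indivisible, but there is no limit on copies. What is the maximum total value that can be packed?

Best value-per-unit is B at 17/4, and filling with it alone uses mass 10×4=40. No mix of the others beats 10×17 = 170.

170 sci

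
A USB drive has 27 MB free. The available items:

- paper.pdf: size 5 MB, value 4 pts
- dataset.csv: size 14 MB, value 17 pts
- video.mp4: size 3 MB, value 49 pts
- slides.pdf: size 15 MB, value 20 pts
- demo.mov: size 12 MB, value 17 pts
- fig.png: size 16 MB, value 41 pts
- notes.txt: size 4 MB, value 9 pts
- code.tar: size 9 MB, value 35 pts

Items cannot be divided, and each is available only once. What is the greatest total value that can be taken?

104 pts

Check high-value combinations within 27 MB:
- video.mp4+slides.pdf+code.tar: size 3+15+9=27, value 49+20+35=104
- video.mp4+demo.mov+code.tar: size 3+12+9=24, value 49+17+35=101
- dataset.csv+video.mp4+code.tar: size 14+3+9=26, value 17+49+35=101
Best: 104 pts.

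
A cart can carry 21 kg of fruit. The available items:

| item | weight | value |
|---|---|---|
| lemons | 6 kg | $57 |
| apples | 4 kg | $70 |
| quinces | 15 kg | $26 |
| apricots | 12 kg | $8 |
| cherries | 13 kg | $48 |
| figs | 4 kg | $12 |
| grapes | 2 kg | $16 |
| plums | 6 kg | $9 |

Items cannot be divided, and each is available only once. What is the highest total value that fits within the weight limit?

$155

This is a 0/1 knapsack; check combinations near the capacity.
- lemons+apples+figs+grapes: weight 6+4+4+2=16, value 57+70+12+16=155
- lemons+apples+grapes+plums: weight 6+4+2+6=18, value 57+70+16+9=152
- lemons+apples+figs+plums: weight 6+4+4+6=20, value 57+70+12+9=148
Best: $155.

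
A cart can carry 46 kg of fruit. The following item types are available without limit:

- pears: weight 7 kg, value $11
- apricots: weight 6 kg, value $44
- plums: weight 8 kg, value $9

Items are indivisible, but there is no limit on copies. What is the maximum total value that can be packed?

Best value-per-unit is apricots at 44/6, and filling with it alone uses weight 7×6=42. No mix of the others beats 7×44 = 308.

$308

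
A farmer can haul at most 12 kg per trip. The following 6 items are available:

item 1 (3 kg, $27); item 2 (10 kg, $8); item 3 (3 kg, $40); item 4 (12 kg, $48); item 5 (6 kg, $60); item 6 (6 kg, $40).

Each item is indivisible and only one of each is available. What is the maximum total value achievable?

Check high-value combinations within 12 kg:
- item 1+item 3+item 5: weight 3+3+6=12, value 27+40+60=127
- item 1+item 3+item 6: weight 3+3+6=12, value 27+40+40=107
- item 3+item 5: weight 3+6=9, value 40+60=100
Best: $127.

$127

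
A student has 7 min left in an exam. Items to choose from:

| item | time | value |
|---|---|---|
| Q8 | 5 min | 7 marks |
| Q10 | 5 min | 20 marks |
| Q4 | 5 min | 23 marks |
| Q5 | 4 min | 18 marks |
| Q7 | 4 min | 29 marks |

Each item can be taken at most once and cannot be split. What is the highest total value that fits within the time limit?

Check high-value combinations within 7 min:
- Q7: time 4, value 29
- Q4: time 5, value 23
- Q10: time 5, value 20
Best: 29 marks.

29 marks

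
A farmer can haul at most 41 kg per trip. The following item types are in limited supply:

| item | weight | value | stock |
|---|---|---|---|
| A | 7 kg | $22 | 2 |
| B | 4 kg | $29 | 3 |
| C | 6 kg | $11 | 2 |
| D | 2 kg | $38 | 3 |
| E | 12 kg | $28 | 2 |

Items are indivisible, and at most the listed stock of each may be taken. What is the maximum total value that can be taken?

Top feasible selections:
- 2×A + 3×B + 1×C + 3×D: weight 38, value 256
- 1×A + 3×B + 3×D + 1×E: weight 37, value 251
- 2×A + 3×B + 3×D: weight 32, value 245
Best: $256.

$256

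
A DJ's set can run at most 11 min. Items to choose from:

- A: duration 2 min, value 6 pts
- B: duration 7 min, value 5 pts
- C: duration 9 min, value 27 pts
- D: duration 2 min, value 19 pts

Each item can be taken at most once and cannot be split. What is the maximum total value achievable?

46 pts

This is a 0/1 knapsack; check combinations near the capacity.
- C+D: duration 9+2=11, value 27+19=46
- A+C: duration 2+9=11, value 6+27=33
- A+B+D: duration 2+7+2=11, value 6+5+19=30
- C: duration 9, value 27
Best: 46 pts.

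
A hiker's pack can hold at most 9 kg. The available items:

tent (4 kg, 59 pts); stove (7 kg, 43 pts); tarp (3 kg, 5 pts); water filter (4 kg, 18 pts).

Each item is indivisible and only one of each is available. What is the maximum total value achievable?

Check high-value combinations within 9 kg:
- tent+water filter: weight 4+4=8, value 59+18=77
- tent+tarp: weight 4+3=7, value 59+5=64
- tent: weight 4, value 59
- stove: weight 7, value 43
Best: 77 pts.

77 pts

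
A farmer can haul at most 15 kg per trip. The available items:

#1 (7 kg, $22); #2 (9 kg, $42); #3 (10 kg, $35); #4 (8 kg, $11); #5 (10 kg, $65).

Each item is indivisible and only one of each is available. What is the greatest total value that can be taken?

Check high-value combinations within 15 kg:
- #5: weight 10, value 65
- #2: weight 9, value 42
- #3: weight 10, value 35
- #1+#4: weight 7+8=15, value 22+11=33
- #1: weight 7, value 22
Best: $65.

$65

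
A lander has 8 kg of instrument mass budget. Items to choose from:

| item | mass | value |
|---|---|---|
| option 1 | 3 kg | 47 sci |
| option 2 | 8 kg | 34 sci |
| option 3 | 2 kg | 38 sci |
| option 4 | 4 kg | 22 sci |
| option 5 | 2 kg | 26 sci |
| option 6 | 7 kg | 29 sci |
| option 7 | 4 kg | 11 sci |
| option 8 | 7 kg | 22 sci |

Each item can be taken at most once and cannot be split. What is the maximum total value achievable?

Check high-value combinations within 8 kg:
- option 1+option 3+option 5: mass 3+2+2=7, value 47+38+26=111
- option 3+option 4+option 5: mass 2+4+2=8, value 38+22+26=86
- option 1+option 3: mass 3+2=5, value 47+38=85
- option 3+option 5+option 7: mass 2+2+4=8, value 38+26+11=75
Best: 111 sci.

111 sci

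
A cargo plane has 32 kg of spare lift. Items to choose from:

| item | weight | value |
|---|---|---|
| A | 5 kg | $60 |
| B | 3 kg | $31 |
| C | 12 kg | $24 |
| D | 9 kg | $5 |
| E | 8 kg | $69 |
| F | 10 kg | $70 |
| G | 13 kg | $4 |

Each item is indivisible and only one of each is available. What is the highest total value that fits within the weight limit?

$230

Check high-value combinations within 32 kg:
- A+B+E+F: weight 5+3+8+10=26, value 60+31+69+70=230
- A+D+E+F: weight 5+9+8+10=32, value 60+5+69+70=204
- A+E+F: weight 5+8+10=23, value 60+69+70=199
- A+B+C+F: weight 5+3+12+10=30, value 60+31+24+70=185
Best: $230.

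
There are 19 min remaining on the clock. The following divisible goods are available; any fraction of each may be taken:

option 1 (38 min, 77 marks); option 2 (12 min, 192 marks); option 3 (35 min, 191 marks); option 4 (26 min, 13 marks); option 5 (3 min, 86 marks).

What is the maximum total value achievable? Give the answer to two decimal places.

299.83

Take in order of value per unit:
- option 5 (86/3 per unit): all 3 → value 86, running total 86.00
- option 2 (192/12 per unit): all 12 → value 192, running total 278.00
- option 3 (191/35 per unit): 4 of 35 → value 4×191/35 = 21.8286, running total 299.83
Total 299.83.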